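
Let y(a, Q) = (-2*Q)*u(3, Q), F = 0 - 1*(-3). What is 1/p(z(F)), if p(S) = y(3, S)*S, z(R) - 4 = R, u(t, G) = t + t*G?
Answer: -1/2352 ≈ -0.00042517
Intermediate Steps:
F = 3 (F = 0 + 3 = 3)
u(t, G) = t + G*t
z(R) = 4 + R
y(a, Q) = -2*Q*(3 + 3*Q) (y(a, Q) = (-2*Q)*(3*(1 + Q)) = (-2*Q)*(3 + 3*Q) = -2*Q*(3 + 3*Q))
p(S) = -6*S**2*(1 + S) (p(S) = (-6*S*(1 + S))*S = -6*S**2*(1 + S))
1/p(z(F)) = 1/(6*(4 + 3)**2*(-1 - (4 + 3))) = 1/(6*7**2*(-1 - 1*7)) = 1/(6*49*(-1 - 7)) = 1/(6*49*(-8)) = 1/(-2352) = -1/2352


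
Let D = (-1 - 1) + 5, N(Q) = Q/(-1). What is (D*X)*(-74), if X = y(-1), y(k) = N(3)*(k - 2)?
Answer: -1998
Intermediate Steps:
N(Q) = -Q (N(Q) = Q*(-1) = -Q)
D = 3 (D = -2 + 5 = 3)
y(k) = 6 - 3*k (y(k) = (-1*3)*(k - 2) = -3*(-2 + k) = 6 - 3*k)
X = 9 (X = 6 - 3*(-1) = 6 + 3 = 9)
(D*X)*(-74) = (3*9)*(-74) = 27*(-74) = -1998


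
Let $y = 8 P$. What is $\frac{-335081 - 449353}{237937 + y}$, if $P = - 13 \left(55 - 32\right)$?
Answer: $- \frac{261478}{78515} \approx -3.3303$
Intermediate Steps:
$P = -299$ ($P = \left(-13\right) 23 = -299$)
$y = -2392$ ($y = 8 \left(-299\right) = -2392$)
$\frac{-335081 - 449353}{237937 + y} = \frac{-335081 - 449353}{237937 - 2392} = - \frac{784434}{235545} = \left(-784434\right) \frac{1}{235545} = - \frac{261478}{78515}$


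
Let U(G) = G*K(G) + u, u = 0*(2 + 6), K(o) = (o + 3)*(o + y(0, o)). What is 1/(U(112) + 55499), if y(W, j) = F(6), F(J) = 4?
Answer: 1/1549579 ≈ 6.4534e-7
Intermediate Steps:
y(W, j) = 4
K(o) = (3 + o)*(4 + o) (K(o) = (o + 3)*(o + 4) = (3 + o)*(4 + o))
u = 0 (u = 0*8 = 0)
U(G) = G*(12 + G**2 + 7*G) (U(G) = G*(12 + G**2 + 7*G) + 0 = G*(12 + G**2 + 7*G))
1/(U(112) + 55499) = 1/(112*(12 + 112**2 + 7*112) + 55499) = 1/(112*(12 + 12544 + 784) + 55499) = 1/(112*13340 + 55499) = 1/(1494080 + 55499) = 1/1549579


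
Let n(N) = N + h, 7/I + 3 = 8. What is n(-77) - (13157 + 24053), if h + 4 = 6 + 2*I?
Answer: -186411/5 ≈ -37282.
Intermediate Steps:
I = 7/5 (I = 7/(-3 + 8) = 7/5 ≈ 1.4000)
h = 24/5 (h = -4 + (6 + 2*(7/5)) = -4 + (6 + 14/5) = -4 + 44/5 = 24/5 ≈ 4.8000)
n(N) = 24/5 + N (n(N) = N + 24/5 = 24/5 + N)
n(-77) - (13157 + 24053) = (24/5 - 77) - (13157 + 24053) = -361/5 - 1*37210 = -361/5 - 37210 = -186411/5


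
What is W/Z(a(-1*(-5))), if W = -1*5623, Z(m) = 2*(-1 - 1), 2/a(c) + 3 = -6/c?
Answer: 5623/4 ≈ 1405.8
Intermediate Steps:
a(c) = 2/(-3 - 6/c)
Z(m) = -4 (Z(m) = 2*(-2) = -4)
W = -5623
W/Z(a(-1*(-5))) = -5623/(-4) = -5623*(-1/4) = 5623/4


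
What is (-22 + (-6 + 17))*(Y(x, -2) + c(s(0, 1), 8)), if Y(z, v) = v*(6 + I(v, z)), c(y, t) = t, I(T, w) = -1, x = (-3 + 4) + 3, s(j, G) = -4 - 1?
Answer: 22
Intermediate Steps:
s(j, G) = -5
x = 4 (x = 1 + 3 = 4)
Y(z, v) = 5*v (Y(z, v) = v*(6 - 1) = v*5 = 5*v)
(-22 + (-6 + 17))*(Y(x, -2) + c(s(0, 1), 8)) = (-22 + (-6 + 17))*(5*(-2) + 8) = (-22 + 11)*(-10 + 8) = -11*(-2) = 22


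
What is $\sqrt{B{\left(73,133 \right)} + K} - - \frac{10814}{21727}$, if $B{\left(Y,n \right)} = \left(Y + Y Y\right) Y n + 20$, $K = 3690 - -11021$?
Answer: $\frac{10814}{21727} + \sqrt{52462749} \approx 7243.6$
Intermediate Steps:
$K = 14711$ ($K = 3690 + 11021 = 14711$)
$B{\left(Y,n \right)} = 20 + Y n \left(Y + Y^{2}\right)$ ($B{\left(Y,n \right)} = \left(Y + Y^{2}\right) Y n + 20 = Y \left(Y + Y^{2}\right) n + 20 = Y n \left(Y + Y^{2}\right) + 20 = 20 + Y n \left(Y + Y^{2}\right)$)
$\sqrt{B{\left(73,133 \right)} + K} - - \frac{10814}{21727} = \sqrt{\left(20 + 133 \cdot 73^{2} + 133 \cdot 73^{3}\right) + 14711} - - \frac{10814}{21727} = \sqrt{\left(20 + 133 \cdot 5329 + 133 \cdot 389017\right) + 14711} - \left(-10814\right) \frac{1}{21727} = \sqrt{\left(20 + 708757 + 51739261\right) + 14711} - - \frac{10814}{21727} = \sqrt{52448038 + 14711} + \frac{10814}{21727} = \sqrt{52462749} + \frac{10814}{21727} = \frac{10814}{21727} + \sqrt{52462749}$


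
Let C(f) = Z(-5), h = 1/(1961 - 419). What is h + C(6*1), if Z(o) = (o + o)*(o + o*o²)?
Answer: 2004601/1542 ≈ 1300.0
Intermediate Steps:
Z(o) = 2*o*(o + o³) (Z(o) = (2*o)*(o + o³) = 2*o*(o + o³))
h = 1/1542 ≈ 0.00064851
C(f) = 1300 (C(f) = 2*(-5)²*(1 + (-5)²) = 2*25*(1 + 25) = 2*25*26 = 1300)
h + C(6*1) = 1/1542 + 1300 = 2004601/1542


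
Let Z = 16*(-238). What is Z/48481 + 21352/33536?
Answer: 113432653/203232352 ≈ 0.55814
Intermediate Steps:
Z = -3808
Z/48481 + 21352/33536 = -3808/48481 + 21352/33536 = -3808*1/48481 + 21352*(1/33536) = -3808/48481 + 2669/4192 = 113432653/203232352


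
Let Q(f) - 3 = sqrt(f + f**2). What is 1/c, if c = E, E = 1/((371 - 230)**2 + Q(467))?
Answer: 19884 + 6*sqrt(6071) ≈ 20352.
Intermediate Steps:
Q(f) = 3 + sqrt(f + f**2)
E = 1/(19884 + 6*sqrt(6071)) (E = 1/((371 - 230)**2 + (3 + sqrt(467*(1 + 467)))) = 1/(141**2 + (3 + sqrt(467*468))) = 1/(19881 + (3 + sqrt(218556))) = 1/(19881 + (3 + 6*sqrt(6071))) = 1/(19884 + 6*sqrt(6071)) ≈ 4.9136e-5)
c = 1657/32929575 - sqrt(6071)/65859150 ≈ 4.9136e-5
1/c = 1/(1657/32929575 - sqrt(6071)/65859150)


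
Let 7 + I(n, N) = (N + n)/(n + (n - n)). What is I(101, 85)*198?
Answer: -103158/101 ≈ -1021.4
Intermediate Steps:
I(n, N) = -7 + (N + n)/n (I(n, N) = -7 + (N + n)/(n + (n - n)) = -7 + (N + n)/(n + 0) = -7 + (N + n)/n)
I(101, 85)*198 = (-6 + 85/101)*198 = -521/101*198 = -103158/101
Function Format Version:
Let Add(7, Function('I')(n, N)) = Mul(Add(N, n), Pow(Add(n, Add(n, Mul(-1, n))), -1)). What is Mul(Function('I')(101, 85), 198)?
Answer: Rational(-103158, 101) ≈ -1021.4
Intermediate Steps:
Function('I')(n, N) = Add(-7, Mul(Pow(n, -1), Add(N, n))) (Function('I')(n, N) = Add(-7, Mul(Add(N, n), Pow(Add(n, Add(n, Mul(-1, n))), -1))) = Add(-7, Mul(Add(N, n), Pow(Add(n, 0), -1))) = Add(-7, Mul(Add(N, n), Pow(n, -1))) = Add(-7, Mul(Pow(n, -1), Add(N, n))))
Mul(Function('I')(101, 85), 198) = Mul(Add(-6, Mul(85, Pow(101, -1))), 198) = Mul(Add(-6, Mul(85, Rational(1, 101))), 198) = Mul(Add(-6, Rational(85, 101)), 198) = Mul(Rational(-521, 101), 198) = Rational(-103158, 101)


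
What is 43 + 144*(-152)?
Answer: -21845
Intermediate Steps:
43 + 144*(-152) = 43 - 21888 = -21845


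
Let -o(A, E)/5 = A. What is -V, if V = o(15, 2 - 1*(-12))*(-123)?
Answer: -9225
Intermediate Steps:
o(A, E) = -5*A
V = 9225 (V = -5*15*(-123) = -75*(-123) = 9225)
-V = -1*9225 = -9225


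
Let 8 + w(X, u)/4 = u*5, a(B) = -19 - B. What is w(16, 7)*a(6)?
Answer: -2700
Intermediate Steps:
w(X, u) = -32 + 20*u (w(X, u) = -32 + 4*(u*5) = -32 + 4*(5*u) = -32 + 20*u)
w(16, 7)*a(6) = (-32 + 20*7)*(-19 - 1*6) = (-32 + 140)*(-19 - 6) = 108*(-25) = -2700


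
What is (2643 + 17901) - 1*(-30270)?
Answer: 50814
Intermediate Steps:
(2643 + 17901) - 1*(-30270) = 20544 + 30270 = 50814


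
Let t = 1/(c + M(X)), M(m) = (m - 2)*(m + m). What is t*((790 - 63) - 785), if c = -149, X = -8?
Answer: -58/11 ≈ -5.2727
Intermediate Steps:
M(m) = 2*m*(-2 + m) (M(m) = (-2 + m)*(2*m) = 2*m*(-2 + m))
t = 1/11 (t = 1/(-149 + 2*(-8)*(-2 - 8)) = 1/(-149 + 2*(-8)*(-10)) = 1/(-149 + 160) = 1/11 ≈ 0.090909)
t*((790 - 63) - 785) = ((790 - 63) - 785)/11 = (727 - 785)/11 = (1/11)*(-58) = -58/11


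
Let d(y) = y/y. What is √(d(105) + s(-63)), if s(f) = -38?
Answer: I*√37 ≈ 6.0828*I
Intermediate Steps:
d(y) = 1
√(d(105) + s(-63)) = √(1 - 38) = √(-37) = I*√37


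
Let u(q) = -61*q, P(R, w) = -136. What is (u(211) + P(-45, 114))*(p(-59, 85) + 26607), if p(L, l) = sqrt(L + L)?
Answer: -346077249 - 13007*I*sqrt(118) ≈ -3.4608e+8 - 1.4129e+5*I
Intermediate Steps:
p(L, l) = sqrt(2)*sqrt(L) (p(L, l) = sqrt(2*L) = sqrt(2)*sqrt(L))
(u(211) + P(-45, 114))*(p(-59, 85) + 26607) = (-61*211 - 136)*(sqrt(2)*sqrt(-59) + 26607) = (-12871 - 136)*(sqrt(2)*(I*sqrt(59)) + 26607) = -13007*(I*sqrt(118) + 26607) = -13007*(26607 + I*sqrt(118)) = -346077249 - 13007*I*sqrt(118)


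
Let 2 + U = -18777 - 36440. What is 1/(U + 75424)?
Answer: 1/20205 ≈ 4.9493e-5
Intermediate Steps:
U = -55219 (U = -2 + (-18777 - 36440) = -2 - 55217 = -55219)
1/(U + 75424) = 1/(-55219 + 75424) = 1/20205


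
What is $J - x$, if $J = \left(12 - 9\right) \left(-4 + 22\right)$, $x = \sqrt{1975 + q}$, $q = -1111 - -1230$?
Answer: $54 - \sqrt{2094} \approx 8.2398$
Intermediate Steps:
$q = 119$ ($q = -1111 + 1230 = 119$)
$x = \sqrt{2094}$ ($x = \sqrt{1975 + 119} = \sqrt{2094} \approx 45.76$)
$J = 54$ ($J = 3 \cdot 18 = 54$)
$J - x = 54 - \sqrt{2094}$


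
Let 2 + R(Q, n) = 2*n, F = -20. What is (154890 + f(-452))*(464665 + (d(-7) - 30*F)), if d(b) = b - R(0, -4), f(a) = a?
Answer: 71855059384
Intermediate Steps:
R(Q, n) = -2 + 2*n
d(b) = 10 + b (d(b) = b - (-2 + 2*(-4)) = b - (-2 - 8) = b - 1*(-10) = b + 10 = 10 + b)
(154890 + f(-452))*(464665 + (d(-7) - 30*F)) = (154890 - 452)*(464665 + ((10 - 7) - 30*(-20))) = 154438*(464665 + (3 + 600)) = 154438*(464665 + 603) = 154438*465268 = 71855059384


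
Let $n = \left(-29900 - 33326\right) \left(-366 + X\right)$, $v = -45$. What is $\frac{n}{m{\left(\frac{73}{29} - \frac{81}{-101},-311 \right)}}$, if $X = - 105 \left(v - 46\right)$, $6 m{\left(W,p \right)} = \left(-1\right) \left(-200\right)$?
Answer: $- \frac{871475571}{50} \approx -1.743 \cdot 10^{7}$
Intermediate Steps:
$m{\left(W,p \right)} = \frac{100}{3}$ ($m{\left(W,p \right)} = \frac{\left(-1\right) \left(-200\right)}{6} = \frac{1}{6} \cdot 200 = \frac{100}{3}$)
$X = 9555$ ($X = - 105 \left(-45 - 46\right) = \left(-105\right) \left(-91\right) = 9555$)
$n = -580983714$ ($n = \left(-29900 - 33326\right) \left(-366 + 9555\right) = \left(-63226\right) 9189 = -580983714$)
$\frac{n}{m{\left(\frac{73}{29} - \frac{81}{-101},-311 \right)}} = - \frac{580983714}{\frac{100}{3}} = \left(-580983714\right) \frac{3}{100} = - \frac{871475571}{50}$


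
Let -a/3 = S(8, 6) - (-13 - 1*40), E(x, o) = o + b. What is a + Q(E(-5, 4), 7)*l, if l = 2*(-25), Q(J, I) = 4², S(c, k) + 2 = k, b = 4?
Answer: -971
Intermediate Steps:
E(x, o) = 4 + o (E(x, o) = o + 4 = 4 + o)
S(c, k) = -2 + k
Q(J, I) = 16
l = -50
a = -171 (a = -3*((-2 + 6) - (-13 - 1*40)) = -3*(4 - (-13 - 40)) = -3*(4 - 1*(-53)) = -3*(4 + 53) = -3*57 = -171)
a + Q(E(-5, 4), 7)*l = -171 + 16*(-50) = -171 - 800 = -971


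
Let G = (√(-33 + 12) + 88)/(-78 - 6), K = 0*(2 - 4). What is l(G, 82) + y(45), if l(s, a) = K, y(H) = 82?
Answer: 82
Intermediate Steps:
K = 0 (K = 0*(-2) = 0)
G = -22/21 - I*√21/84 (G = (√(-21) + 88)/(-84) = (I*√21 + 88)*(-1/84) = (88 + I*√21)*(-1/84) = -22/21 - I*√21/84 ≈ -1.0476 - 0.054554*I)
l(s, a) = 0
l(G, 82) + y(45) = 0 + 82 = 82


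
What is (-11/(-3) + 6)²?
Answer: 841/9 ≈ 93.444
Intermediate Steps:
(-11/(-3) + 6)² = (-11*(-⅓) + 6)² = (11/3 + 6)² = (29/3)² = 841/9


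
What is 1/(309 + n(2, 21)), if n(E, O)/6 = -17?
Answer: 1/207 ≈ 0.0048309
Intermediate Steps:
n(E, O) = -102 (n(E, O) = 6*(-17) = -102)
1/(309 + n(2, 21)) = 1/(309 - 102) = 1/207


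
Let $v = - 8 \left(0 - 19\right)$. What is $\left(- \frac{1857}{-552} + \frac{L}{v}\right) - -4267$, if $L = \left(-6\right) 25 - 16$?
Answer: $\frac{14925375}{3496} \approx 4269.3$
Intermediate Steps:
$L = -166$ ($L = -150 - 16 = -166$)
$v = 152$ ($v = \left(-8\right) \left(-19\right) = 152$)
$\left(- \frac{1857}{-552} + \frac{L}{v}\right) - -4267 = \left(- \frac{1857}{-552} - \frac{166}{152}\right) - -4267 = \left(\left(-1857\right) \left(- \frac{1}{552}\right) - \frac{83}{76}\right) + 4267 = \left(\frac{619}{184} - \frac{83}{76}\right) + 4267 = \frac{7943}{3496} + 4267 = \frac{14925375}{3496}$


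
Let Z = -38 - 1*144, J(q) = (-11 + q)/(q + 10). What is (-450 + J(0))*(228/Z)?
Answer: 19779/35 ≈ 565.11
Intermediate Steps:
J(q) = (-11 + q)/(10 + q)
Z = -182 (Z = -38 - 144 = -182)
(-450 + J(0))*(228/Z) = (-450 + (-11 + 0)/(10 + 0))*(228/(-182)) = (-450 - 11/10)*(228*(-1/182)) = (-450 + (⅒)*(-11))*(-114/91) = (-450 - 11/10)*(-114/91) = -4511/10*(-114/91) = 19779/35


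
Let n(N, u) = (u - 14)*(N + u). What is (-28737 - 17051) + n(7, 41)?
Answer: -44492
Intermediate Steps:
n(N, u) = (-14 + u)*(N + u)
(-28737 - 17051) + n(7, 41) = (-28737 - 17051) + (41² - 14*7 - 14*41 + 7*41) = -45788 + (1681 - 98 - 574 + 287) = -45788 + 1296 = -44492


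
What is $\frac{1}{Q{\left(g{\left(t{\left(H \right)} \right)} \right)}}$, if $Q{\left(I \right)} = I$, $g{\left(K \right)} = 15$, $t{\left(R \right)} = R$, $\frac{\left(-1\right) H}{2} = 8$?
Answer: $\frac{1}{15} \approx 0.066667$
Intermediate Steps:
$H = -16$ ($H = \left(-2\right) 8 = -16$)
$\frac{1}{Q{\left(g{\left(t{\left(H \right)} \right)} \right)}} = \frac{1}{15}$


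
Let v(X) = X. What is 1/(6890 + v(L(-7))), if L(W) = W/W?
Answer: 1/6891 ≈ 0.00014512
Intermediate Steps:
L(W) = 1
1/(6890 + v(L(-7))) = 1/(6890 + 1) = 1/6891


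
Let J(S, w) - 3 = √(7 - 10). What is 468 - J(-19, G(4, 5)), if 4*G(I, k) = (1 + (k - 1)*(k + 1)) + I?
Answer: 465 - I*√3 ≈ 465.0 - 1.732*I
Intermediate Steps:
G(I, k) = ¼ + I/4 + (1 + k)*(-1 + k)/4 (G(I, k) = ((1 + (k - 1)*(k + 1)) + I)/4 = ((1 + (-1 + k)*(1 + k)) + I)/4 = ((1 + (1 + k)*(-1 + k)) + I)/4 = (1 + I + (1 + k)*(-1 + k))/4 = ¼ + I/4 + (1 + k)*(-1 + k)/4)
J(S, w) = 3 + I*√3 (J(S, w) = 3 + √(7 - 10) = 3 + √(-3) = 3 + I*√3)
468 - J(-19, G(4, 5)) = 468 - (3 + I*√3) = 468 + (-3 - I*√3) = 465 - I*√3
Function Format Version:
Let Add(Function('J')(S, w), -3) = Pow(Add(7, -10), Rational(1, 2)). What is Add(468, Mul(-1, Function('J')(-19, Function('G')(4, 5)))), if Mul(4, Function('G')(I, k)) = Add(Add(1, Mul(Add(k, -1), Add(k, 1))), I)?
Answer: Add(465, Mul(-1, I, Pow(3, Rational(1, 2)))) ≈ Add(465.00, Mul(-1.7320, I))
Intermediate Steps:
Function('G')(I, k) = Add(Rational(1, 4), Mul(Rational(1, 4), I), Mul(Rational(1, 4), Add(1, k), Add(-1, k))) (Function('G')(I, k) = Mul(Rational(1, 4), Add(Add(1, Mul(Add(k, -1), Add(k, 1))), I)) = Mul(Rational(1, 4), Add(Add(1, Mul(Add(-1, k), Add(1, k))), I)) = Mul(Rational(1, 4), Add(Add(1, Mul(Add(1, k), Add(-1, k))), I)) = Mul(Rational(1, 4), Add(1, I, Mul(Add(1, k), Add(-1, k)))) = Add(Rational(1, 4), Mul(Rational(1, 4), I), Mul(Rational(1, 4), Add(1, k), Add(-1, k))))
Function('J')(S, w) = Add(3, Mul(I, Pow(3, Rational(1, 2)))) (Function('J')(S, w) = Add(3, Pow(Add(7, -10), Rational(1, 2))) = Add(3, Pow(-3, Rational(1, 2))) = Add(3, Mul(I, Pow(3, Rational(1, 2)))))
Add(468, Mul(-1, Function('J')(-19, Function('G')(4, 5)))) = Add(468, Mul(-1, Add(3, Mul(I, Pow(3, Rational(1, 2)))))) = Add(468, Add(-3, Mul(-1, I, Pow(3, Rational(1, 2))))) = Add(465, Mul(-1, I, Pow(3, Rational(1, 2))))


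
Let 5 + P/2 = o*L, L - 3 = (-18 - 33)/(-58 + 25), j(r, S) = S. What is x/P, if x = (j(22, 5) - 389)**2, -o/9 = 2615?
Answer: -811008/1176805 ≈ -0.68916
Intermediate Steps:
o = -23535 (o = -9*2615 = -23535)
L = 50/11 (L = 3 + (-18 - 33)/(-58 + 25) = 3 - 51/(-33) = 3 - 51*(-1/33) = 3 + 17/11 = 50/11 ≈ 4.5455)
x = 147456 (x = (5 - 389)**2 = (-384)**2 = 147456)
P = -2353610/11 (P = -10 + 2*(-23535*50/11) = -10 + 2*(-1176750/11) = -10 - 2353500/11 = -2353610/11 ≈ -2.1396e+5)
x/P = 147456/(-2353610/11) = 147456*(-11/2353610) = -811008/1176805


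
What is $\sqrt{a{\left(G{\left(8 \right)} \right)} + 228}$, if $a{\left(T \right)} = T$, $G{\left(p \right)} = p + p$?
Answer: $2 \sqrt{61} \approx 15.62$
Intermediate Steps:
$G{\left(p \right)} = 2 p$
$\sqrt{a{\left(G{\left(8 \right)} \right)} + 228} = \sqrt{2 \cdot 8 + 228} = \sqrt{16 + 228} = \sqrt{244} = 2 \sqrt{61}$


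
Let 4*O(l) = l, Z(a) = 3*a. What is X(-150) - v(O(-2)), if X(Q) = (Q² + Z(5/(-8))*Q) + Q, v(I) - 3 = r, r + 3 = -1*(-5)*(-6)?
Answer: 90645/4 ≈ 22661.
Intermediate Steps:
O(l) = l/4
r = -33 (r = -3 - 1*(-5)*(-6) = -3 + 5*(-6) = -3 - 30 = -33)
v(I) = -30 (v(I) = 3 - 33 = -30)
X(Q) = Q² - 7*Q/8 (X(Q) = (Q² + (3*(5/(-8)))*Q) + Q = (Q² + (3*(5*(-⅛)))*Q) + Q = (Q² + (3*(-5/8))*Q) + Q = (Q² - 15*Q/8) + Q = Q² - 7*Q/8)
X(-150) - v(O(-2)) = (⅛)*(-150)*(-7 + 8*(-150)) - 1*(-30) = (⅛)*(-150)*(-7 - 1200) + 30 = (⅛)*(-150)*(-1207) + 30 = 90525/4 + 30 = 90645/4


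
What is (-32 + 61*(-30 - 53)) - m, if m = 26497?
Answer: -31592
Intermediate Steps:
(-32 + 61*(-30 - 53)) - m = (-32 + 61*(-30 - 53)) - 1*26497 = (-32 + 61*(-83)) - 26497 = (-32 - 5063) - 26497 = -5095 - 26497 = -31592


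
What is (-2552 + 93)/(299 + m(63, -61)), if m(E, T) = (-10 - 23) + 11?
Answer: -2459/277 ≈ -8.8773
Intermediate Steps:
m(E, T) = -22 (m(E, T) = -33 + 11 = -22)
(-2552 + 93)/(299 + m(63, -61)) = (-2552 + 93)/(299 - 22) = -2459/277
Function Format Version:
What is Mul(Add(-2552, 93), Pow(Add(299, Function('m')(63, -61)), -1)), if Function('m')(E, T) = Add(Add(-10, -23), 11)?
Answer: Rational(-2459, 277) ≈ -8.8773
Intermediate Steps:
Function('m')(E, T) = -22 (Function('m')(E, T) = Add(-33, 11) = -22)
Mul(Add(-2552, 93), Pow(Add(299, Function('m')(63, -61)), -1)) = Mul(Add(-2552, 93), Pow(Add(299, -22), -1)) = Mul(-2459, Pow(277, -1)) = Mul(-2459, Rational(1, 277)) = Rational(-2459, 277)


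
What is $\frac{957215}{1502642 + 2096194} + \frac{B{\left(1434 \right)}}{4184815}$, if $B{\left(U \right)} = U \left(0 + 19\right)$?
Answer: $\frac{4103821575881}{15060462875340} \approx 0.27249$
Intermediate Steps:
$B{\left(U \right)} = 19 U$ ($B{\left(U \right)} = U 19 = 19 U$)
$\frac{957215}{1502642 + 2096194} + \frac{B{\left(1434 \right)}}{4184815} = \frac{957215}{1502642 + 2096194} + \frac{19 \cdot 1434}{4184815} = \frac{957215}{3598836} + 27246 \cdot \frac{1}{4184815} = 957215 \cdot \frac{1}{3598836} + \frac{27246}{4184815} = \frac{957215}{3598836} + \frac{27246}{4184815} = \frac{4103821575881}{15060462875340}$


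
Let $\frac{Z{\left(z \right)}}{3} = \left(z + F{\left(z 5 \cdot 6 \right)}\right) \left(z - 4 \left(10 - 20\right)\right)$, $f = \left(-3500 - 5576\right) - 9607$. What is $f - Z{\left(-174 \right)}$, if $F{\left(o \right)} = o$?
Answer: $-2187071$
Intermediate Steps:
$f = -18683$ ($f = -9076 - 9607 = -18683$)
$Z{\left(z \right)} = 93 z \left(40 + z\right)$ ($Z{\left(z \right)} = 3 \left(z + z 5 \cdot 6\right) \left(z - 4 \left(10 - 20\right)\right) = 3 \left(z + 5 z 6\right) \left(z - 4 \left(10 - 20\right)\right) = 3 \left(z + 30 z\right) \left(z - -40\right) = 3 \cdot 31 z \left(z + 40\right) = 3 \cdot 31 z \left(40 + z\right) = 93 z \left(40 + z\right)$)
$f - Z{\left(-174 \right)} = -18683 - 93 \left(-174\right) \left(40 - 174\right) = -18683 - 93 \left(-174\right) \left(-134\right) = -18683 - 2168388 = -2187071$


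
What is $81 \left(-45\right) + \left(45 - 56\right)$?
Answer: $-3656$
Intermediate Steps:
$81 \left(-45\right) + \left(45 - 56\right) = -3645 - 11 = -3656$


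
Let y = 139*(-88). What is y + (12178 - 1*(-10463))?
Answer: 10409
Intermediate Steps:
y = -12232
y + (12178 - 1*(-10463)) = -12232 + (12178 - 1*(-10463)) = -12232 + (12178 + 10463) = -12232 + 22641 = 10409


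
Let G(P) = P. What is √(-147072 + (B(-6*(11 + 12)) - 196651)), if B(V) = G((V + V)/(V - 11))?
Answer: I*√7630953199/149 ≈ 586.28*I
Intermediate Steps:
B(V) = 2*V/(-11 + V) (B(V) = (V + V)/(V - 11) = (2*V)/(-11 + V) = 2*V/(-11 + V))
√(-147072 + (B(-6*(11 + 12)) - 196651)) = √(-147072 + (2*(-6*(11 + 12))/(-11 - 6*(11 + 12)) - 196651)) = √(-147072 + (2*(-6*23)/(-11 - 6*23) - 196651)) = √(-147072 + (2*(-138)/(-11 - 138) - 196651)) = √(-147072 + (2*(-138)/(-149) - 196651)) = √(-147072 + (2*(-138)*(-1/149) - 196651)) = √(-147072 + (276/149 - 196651)) = √(-147072 - 29300723/149) = √(-51214451/149) = I*√7630953199/149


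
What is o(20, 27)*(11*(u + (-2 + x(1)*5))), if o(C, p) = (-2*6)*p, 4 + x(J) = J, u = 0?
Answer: 60588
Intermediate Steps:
x(J) = -4 + J
o(C, p) = -12*p
o(20, 27)*(11*(u + (-2 + x(1)*5))) = (-12*27)*(11*(0 + (-2 + (-4 + 1)*5))) = -3564*(0 + (-2 - 3*5)) = -3564*(0 + (-2 - 15)) = -3564*(0 - 17) = -3564*(-17) = -324*(-187) = 60588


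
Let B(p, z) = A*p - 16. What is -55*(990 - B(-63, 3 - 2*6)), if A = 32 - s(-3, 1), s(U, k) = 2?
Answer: -159280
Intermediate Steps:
A = 30 (A = 32 - 1*2 = 32 - 2 = 30)
B(p, z) = -16 + 30*p (B(p, z) = 30*p - 16 = -16 + 30*p)
-55*(990 - B(-63, 3 - 2*6)) = -55*(990 - (-16 + 30*(-63))) = -55*(990 - (-16 - 1890)) = -55*(990 - 1*(-1906)) = -55*(990 + 1906) = -55*2896 = -159280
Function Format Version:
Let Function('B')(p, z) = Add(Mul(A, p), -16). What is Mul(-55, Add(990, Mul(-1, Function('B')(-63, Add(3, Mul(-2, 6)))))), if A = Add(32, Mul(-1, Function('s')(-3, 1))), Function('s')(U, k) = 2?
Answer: -159280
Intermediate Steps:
A = 30 (A = Add(32, Mul(-1, 2)) = Add(32, -2) = 30)
Function('B')(p, z) = Add(-16, Mul(30, p)) (Function('B')(p, z) = Add(Mul(30, p), -16) = Add(-16, Mul(30, p)))
Mul(-55, Add(990, Mul(-1, Function('B')(-63, Add(3, Mul(-2, 6)))))) = Mul(-55, Add(990, Mul(-1, Add(-16, Mul(30, -63))))) = Mul(-55, Add(990, Mul(-1, Add(-16, -1890)))) = Mul(-55, Add(990, Mul(-1, -1906))) = Mul(-55, Add(990, 1906)) = Mul(-55, 2896) = -159280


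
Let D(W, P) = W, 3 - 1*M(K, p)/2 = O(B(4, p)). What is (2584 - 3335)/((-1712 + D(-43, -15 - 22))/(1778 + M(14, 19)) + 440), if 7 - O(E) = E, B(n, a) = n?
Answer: -1335278/780565 ≈ -1.7107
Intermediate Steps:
O(E) = 7 - E
M(K, p) = 0 (M(K, p) = 6 - 2*(7 - 1*4) = 6 - 2*(7 - 4) = 6 - 2*3 = 6 - 6 = 0)
(2584 - 3335)/((-1712 + D(-43, -15 - 22))/(1778 + M(14, 19)) + 440) = (2584 - 3335)/((-1712 - 43)/(1778 + 0) + 440) = -751/(-1755/1778 + 440) = -751/780565/1778 = -751*1778/780565 = -1335278/780565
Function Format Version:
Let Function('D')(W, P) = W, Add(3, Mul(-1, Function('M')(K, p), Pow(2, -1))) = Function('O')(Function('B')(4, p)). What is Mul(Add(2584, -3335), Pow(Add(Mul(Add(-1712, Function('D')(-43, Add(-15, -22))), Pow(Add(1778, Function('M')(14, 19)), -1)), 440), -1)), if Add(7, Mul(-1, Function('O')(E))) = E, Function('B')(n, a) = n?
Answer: Rational(-1335278, 780565) ≈ -1.7107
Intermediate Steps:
Function('O')(E) = Add(7, Mul(-1, E))
Function('M')(K, p) = 0 (Function('M')(K, p) = Add(6, Mul(-2, Add(7, Mul(-1, 4)))) = Add(6, Mul(-2, Add(7, -4))) = Add(6, Mul(-2, 3)) = Add(6, -6) = 0)
Mul(Add(2584, -3335), Pow(Add(Mul(Add(-1712, Function('D')(-43, Add(-15, -22))), Pow(Add(1778, Function('M')(14, 19)), -1)), 440), -1)) = Mul(Add(2584, -3335), Pow(Add(Mul(Add(-1712, -43), Pow(Add(1778, 0), -1)), 440), -1)) = Mul(-751, Pow(Add(Mul(-1755, Pow(1778, -1)), 440), -1)) = Mul(-751, Pow(Add(Mul(-1755, Rational(1, 1778)), 440), -1)) = Mul(-751, Pow(Add(Rational(-1755, 1778), 440), -1)) = Mul(-751, Pow(Rational(780565, 1778), -1)) = Mul(-751, Rational(1778, 780565)) = Rational(-1335278, 780565)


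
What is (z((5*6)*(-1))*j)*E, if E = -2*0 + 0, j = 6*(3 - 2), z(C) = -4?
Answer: 0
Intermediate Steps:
j = 6 (j = 6*1 = 6)
E = 0 (E = 0 + 0 = 0)
(z((5*6)*(-1))*j)*E = -4*6*0 = -24*0 = 0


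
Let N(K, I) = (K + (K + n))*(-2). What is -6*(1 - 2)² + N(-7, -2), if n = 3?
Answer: 16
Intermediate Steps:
N(K, I) = -6 - 4*K (N(K, I) = (K + (K + 3))*(-2) = (K + (3 + K))*(-2) = (3 + 2*K)*(-2) = -6 - 4*K)
-6*(1 - 2)² + N(-7, -2) = -6*(1 - 2)² + (-6 - 4*(-7)) = -6*(-1)² + (-6 + 28) = -6*1 + 22 = -6 + 22 = 16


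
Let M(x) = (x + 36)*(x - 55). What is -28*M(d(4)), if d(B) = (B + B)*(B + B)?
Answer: -25200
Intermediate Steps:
d(B) = 4*B² (d(B) = (2*B)*(2*B) = 4*B²)
M(x) = (-55 + x)*(36 + x) (M(x) = (36 + x)*(-55 + x) = (-55 + x)*(36 + x))
-28*M(d(4)) = -28*(-1980 + (4*4²)² - 76*4²) = -28*(-1980 + (4*16)² - 76*16) = -28*(-1980 + 64² - 19*64) = -28*(-1980 + 4096 - 1216) = -28*900 = -25200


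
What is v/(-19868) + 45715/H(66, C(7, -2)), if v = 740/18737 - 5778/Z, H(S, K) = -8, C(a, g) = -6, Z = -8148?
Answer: -1444417436273983/252769100164 ≈ -5714.4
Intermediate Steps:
v = 19048651/25444846 (v = 740/18737 - 5778/(-8148) = 740*(1/18737) - 5778*(-1/8148) = 740/18737 + 963/1358 = 19048651/25444846 ≈ 0.74862)
v/(-19868) + 45715/H(66, C(7, -2)) = (19048651/25444846)/(-19868) + 45715/(-8) = (19048651/25444846)*(-1/19868) + 45715*(-⅛) = -19048651/505538200328 - 45715/8 = -1444417436273983/252769100164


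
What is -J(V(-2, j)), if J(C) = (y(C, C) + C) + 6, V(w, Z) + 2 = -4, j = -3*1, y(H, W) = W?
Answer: 6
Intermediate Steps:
j = -3
V(w, Z) = -6 (V(w, Z) = -2 - 4 = -6)
J(C) = 6 + 2*C (J(C) = (C + C) + 6 = 2*C + 6 = 6 + 2*C)
-J(V(-2, j)) = -(6 + 2*(-6)) = -(6 - 12) = -1*(-6) = 6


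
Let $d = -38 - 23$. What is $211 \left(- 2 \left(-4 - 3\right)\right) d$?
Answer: $-180194$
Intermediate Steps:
$d = -61$ ($d = -38 - 23 = -61$)
$211 \left(- 2 \left(-4 - 3\right)\right) d = 211 \left(- 2 \left(-4 - 3\right)\right) \left(-61\right) = 211 \left(\left(-2\right) \left(-7\right)\right) \left(-61\right) = 211 \cdot 14 \left(-61\right) = 2954 \left(-61\right) = -180194$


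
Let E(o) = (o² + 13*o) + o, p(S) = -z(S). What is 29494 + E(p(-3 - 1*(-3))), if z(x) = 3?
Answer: 29461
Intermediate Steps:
p(S) = -3 (p(S) = -1*3 = -3)
E(o) = o² + 14*o
29494 + E(p(-3 - 1*(-3))) = 29494 - 3*(14 - 3) = 29494 - 3*11 = 29494 - 33 = 29461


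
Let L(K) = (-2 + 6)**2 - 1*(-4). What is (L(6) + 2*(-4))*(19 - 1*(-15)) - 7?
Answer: 401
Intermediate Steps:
L(K) = 20 (L(K) = 4**2 + 4 = 16 + 4 = 20)
(L(6) + 2*(-4))*(19 - 1*(-15)) - 7 = (20 + 2*(-4))*(19 - 1*(-15)) - 7 = (20 - 8)*(19 + 15) - 7 = 12*34 - 7 = 408 - 7 = 401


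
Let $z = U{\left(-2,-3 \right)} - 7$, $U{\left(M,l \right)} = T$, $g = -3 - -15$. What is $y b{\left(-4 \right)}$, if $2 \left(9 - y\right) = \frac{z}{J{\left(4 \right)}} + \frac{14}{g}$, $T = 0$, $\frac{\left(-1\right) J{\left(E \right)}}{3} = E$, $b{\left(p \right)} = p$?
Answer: $- \frac{65}{2} \approx -32.5$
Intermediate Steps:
$J{\left(E \right)} = - 3 E$
$g = 12$ ($g = -3 + 15 = 12$)
$U{\left(M,l \right)} = 0$
$z = -7$ ($z = 0 - 7 = -7$)
$y = \frac{65}{8}$ ($y = 9 - \frac{- \frac{7}{\left(-3\right) 4} + \frac{14}{12}}{2} = 9 - \frac{- \frac{7}{-12} + 14 \cdot \frac{1}{12}}{2} = 9 - \frac{\left(-7\right) \left(- \frac{1}{12}\right) + \frac{7}{6}}{2} = 9 - \frac{\frac{7}{12} + \frac{7}{6}}{2} = 9 - \frac{7}{8} = \frac{65}{8} \approx 8.125$)
$y b{\left(-4 \right)} = \frac{65}{8} \left(-4\right) = - \frac{65}{2}$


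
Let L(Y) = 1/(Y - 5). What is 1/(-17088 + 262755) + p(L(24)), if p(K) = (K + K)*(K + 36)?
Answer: 336564151/88685787 ≈ 3.7950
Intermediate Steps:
L(Y) = 1/(-5 + Y)
p(K) = 2*K*(36 + K) (p(K) = (2*K)*(36 + K) = 2*K*(36 + K))
1/(-17088 + 262755) + p(L(24)) = 1/(-17088 + 262755) + 2*(36 + 1/(-5 + 24))/(-5 + 24) = 1/245667 + 2*(36 + 1/19)/19 = 1/245667 + 2*(1/19)*(36 + 1/19) = 1/245667 + 2*(1/19)*(685/19) = 1/245667 + 1370/361 = 336564151/88685787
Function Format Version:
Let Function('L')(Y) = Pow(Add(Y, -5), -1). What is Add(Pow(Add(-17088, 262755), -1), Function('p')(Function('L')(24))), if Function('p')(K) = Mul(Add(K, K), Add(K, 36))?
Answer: Rational(336564151, 88685787) ≈ 3.7950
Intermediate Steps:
Function('L')(Y) = Pow(Add(-5, Y), -1)
Function('p')(K) = Mul(2, K, Add(36, K)) (Function('p')(K) = Mul(Mul(2, K), Add(36, K)) = Mul(2, K, Add(36, K)))
Add(Pow(Add(-17088, 262755), -1), Function('p')(Function('L')(24))) = Add(Pow(Add(-17088, 262755), -1), Mul(2, Pow(Add(-5, 24), -1), Add(36, Pow(Add(-5, 24), -1)))) = Add(Pow(245667, -1), Mul(2, Pow(19, -1), Add(36, Pow(19, -1)))) = Add(Rational(1, 245667), Mul(2, Rational(1, 19), Add(36, Rational(1, 19)))) = Add(Rational(1, 245667), Mul(2, Rational(1, 19), Rational(685, 19))) = Add(Rational(1, 245667), Rational(1370, 361)) = Rational(336564151, 88685787)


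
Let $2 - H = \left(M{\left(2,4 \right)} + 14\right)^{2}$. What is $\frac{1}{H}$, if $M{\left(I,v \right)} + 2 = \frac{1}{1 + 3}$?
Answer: $- \frac{16}{2369} \approx -0.0067539$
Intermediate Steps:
$M{\left(I,v \right)} = - \frac{7}{4}$ ($M{\left(I,v \right)} = -2 + \frac{1}{1 + 3} = -2 + \frac{1}{4} = - \frac{7}{4}$)
$H = - \frac{2369}{16}$ ($H = 2 - \left(- \frac{7}{4} + 14\right)^{2} = 2 - \left(\frac{49}{4}\right)^{2} = 2 - \frac{2401}{16} = - \frac{2369}{16} \approx -148.06$)
$\frac{1}{H} = \frac{1}{- \frac{2369}{16}} = - \frac{16}{2369}$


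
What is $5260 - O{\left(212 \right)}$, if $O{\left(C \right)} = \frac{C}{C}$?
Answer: $5259$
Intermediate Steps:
$O{\left(C \right)} = 1$
$5260 - O{\left(212 \right)} = 5260 - 1 = 5259$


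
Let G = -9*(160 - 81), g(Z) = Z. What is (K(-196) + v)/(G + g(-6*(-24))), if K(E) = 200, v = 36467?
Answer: -36667/567 ≈ -64.668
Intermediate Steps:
G = -711 (G = -9*79 = -711)
(K(-196) + v)/(G + g(-6*(-24))) = (200 + 36467)/(-711 - 6*(-24)) = 36667/(-711 + 144) = 36667/(-567) = 36667*(-1/567) = -36667/567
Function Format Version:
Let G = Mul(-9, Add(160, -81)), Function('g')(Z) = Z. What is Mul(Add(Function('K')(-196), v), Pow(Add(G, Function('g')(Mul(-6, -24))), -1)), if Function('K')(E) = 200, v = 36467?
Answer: Rational(-36667, 567) ≈ -64.668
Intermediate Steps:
G = -711 (G = Mul(-9, 79) = -711)
Mul(Add(Function('K')(-196), v), Pow(Add(G, Function('g')(Mul(-6, -24))), -1)) = Mul(Add(200, 36467), Pow(Add(-711, Mul(-6, -24)), -1)) = Mul(36667, Pow(Add(-711, 144), -1)) = Mul(36667, Pow(-567, -1)) = Mul(36667, Rational(-1, 567)) = Rational(-36667, 567)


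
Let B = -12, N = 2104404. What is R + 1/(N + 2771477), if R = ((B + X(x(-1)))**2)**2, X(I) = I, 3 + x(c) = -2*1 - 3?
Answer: 780140960001/4875881 ≈ 1.6000e+5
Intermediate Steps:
x(c) = -8 (x(c) = -3 + (-2*1 - 3) = -3 + (-2 - 3) = -3 - 5 = -8)
R = 160000 (R = ((-12 - 8)**2)**2 = ((-20)**2)**2 = 400**2 = 160000)
R + 1/(N + 2771477) = 160000 + 1/(2104404 + 2771477) = 160000 + 1/4875881 = 780140960001/4875881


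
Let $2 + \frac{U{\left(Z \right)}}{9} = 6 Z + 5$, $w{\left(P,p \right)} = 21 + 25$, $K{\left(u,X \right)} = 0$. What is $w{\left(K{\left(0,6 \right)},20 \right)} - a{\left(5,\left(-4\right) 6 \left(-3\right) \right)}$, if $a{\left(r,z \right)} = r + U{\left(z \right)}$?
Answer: $-3874$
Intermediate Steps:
$w{\left(P,p \right)} = 46$
$U{\left(Z \right)} = 27 + 54 Z$ ($U{\left(Z \right)} = -18 + 9 \left(6 Z + 5\right) = -18 + 9 \left(5 + 6 Z\right) = -18 + \left(45 + 54 Z\right) = 27 + 54 Z$)
$a{\left(r,z \right)} = 27 + r + 54 z$ ($a{\left(r,z \right)} = r + \left(27 + 54 z\right) = 27 + r + 54 z$)
$w{\left(K{\left(0,6 \right)},20 \right)} - a{\left(5,\left(-4\right) 6 \left(-3\right) \right)} = 46 - \left(27 + 5 + 54 \left(-4\right) 6 \left(-3\right)\right) = 46 - \left(27 + 5 + 54 \left(\left(-24\right) \left(-3\right)\right)\right) = 46 - \left(27 + 5 + 54 \cdot 72\right) = 46 - \left(27 + 5 + 3888\right) = 46 - 3920 = -3874$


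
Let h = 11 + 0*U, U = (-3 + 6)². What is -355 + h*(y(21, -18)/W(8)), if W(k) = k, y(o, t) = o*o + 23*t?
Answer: -2543/8 ≈ -317.88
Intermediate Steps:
y(o, t) = o² + 23*t
U = 9 (U = 3² = 9)
h = 11 (h = 11 + 0*9 = 11 + 0 = 11)
-355 + h*(y(21, -18)/W(8)) = -355 + 11*((21² + 23*(-18))/8) = -355 + 11*((441 - 414)*(⅛)) = -355 + 11*(27*(⅛)) = -355 + 11*(27/8) = -355 + 297/8 = -2543/8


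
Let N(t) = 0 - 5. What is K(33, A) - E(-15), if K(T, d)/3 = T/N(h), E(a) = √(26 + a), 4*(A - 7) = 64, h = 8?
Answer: -99/5 - √11 ≈ -23.117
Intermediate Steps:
N(t) = -5
A = 23 (A = 7 + (¼)*64 = 7 + 16 = 23)
K(T, d) = -3*T/5 (K(T, d) = 3*(T/(-5)) = 3*(T*(-⅕)) = 3*(-T/5) = -3*T/5)
K(33, A) - E(-15) = -⅗*33 - √(26 - 15) = -99/5 - √11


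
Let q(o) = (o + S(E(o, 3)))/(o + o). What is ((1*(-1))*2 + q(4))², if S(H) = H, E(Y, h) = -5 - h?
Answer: 25/4 ≈ 6.2500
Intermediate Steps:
q(o) = (-8 + o)/(2*o) (q(o) = (o + (-5 - 1*3))/(o + o) = (o + (-5 - 3))/((2*o)) = (o - 8)*(1/(2*o)) = (-8 + o)*(1/(2*o)) = (-8 + o)/(2*o))
((1*(-1))*2 + q(4))² = ((1*(-1))*2 + (½)*(-8 + 4)/4)² = (-1*2 + (½)*(¼)*(-4))² = (-2 - ½)² = (-5/2)² = 25/4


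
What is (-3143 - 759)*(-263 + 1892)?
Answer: -6356358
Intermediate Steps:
(-3143 - 759)*(-263 + 1892) = -3902*1629 = -6356358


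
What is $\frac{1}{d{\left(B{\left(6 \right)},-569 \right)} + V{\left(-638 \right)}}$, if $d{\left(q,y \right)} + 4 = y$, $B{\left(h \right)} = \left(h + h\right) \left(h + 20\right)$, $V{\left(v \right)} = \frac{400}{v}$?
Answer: $- \frac{319}{182987} \approx -0.0017433$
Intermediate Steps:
$B{\left(h \right)} = 2 h \left(20 + h\right)$
$d{\left(q,y \right)} = -4 + y$
$\frac{1}{d{\left(B{\left(6 \right)},-569 \right)} + V{\left(-638 \right)}} = \frac{1}{\left(-4 - 569\right) + \frac{400}{-638}} = \frac{1}{-573 + 400 \left(- \frac{1}{638}\right)} = \frac{1}{-573 - \frac{200}{319}} = \frac{1}{- \frac{182987}{319}} = - \frac{319}{182987}$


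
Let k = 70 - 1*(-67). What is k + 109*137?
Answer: 15070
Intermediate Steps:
k = 137 (k = 70 + 67 = 137)
k + 109*137 = 137 + 109*137 = 137 + 14933 = 15070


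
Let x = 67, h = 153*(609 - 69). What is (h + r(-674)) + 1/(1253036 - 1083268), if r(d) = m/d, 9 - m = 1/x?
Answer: 316698244863051/3833191672 ≈ 82620.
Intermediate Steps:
h = 82620 (h = 153*540 = 82620)
m = 602/67 (m = 9 - 1/67 = 602/67 ≈ 8.9851)
r(d) = 602/(67*d)
(h + r(-674)) + 1/(1253036 - 1083268) = (82620 + (602/67)/(-674)) + 1/(1253036 - 1083268) = (82620 + (602/67)*(-1/674)) + 1/169768 = (82620 - 301/22579) + 1/169768 = 1865476679/22579 + 1/169768 = 316698244863051/3833191672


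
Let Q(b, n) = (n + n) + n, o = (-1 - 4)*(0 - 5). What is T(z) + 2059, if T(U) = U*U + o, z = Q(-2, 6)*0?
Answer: 2084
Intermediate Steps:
o = 25 (o = -5*(-5) = 25)
Q(b, n) = 3*n (Q(b, n) = 2*n + n = 3*n)
z = 0 (z = (3*6)*0 = 18*0 = 0)
T(U) = 25 + U² (T(U) = U*U + 25 = U² + 25 = 25 + U²)
T(z) + 2059 = (25 + 0²) + 2059 = (25 + 0) + 2059 = 25 + 2059 = 2084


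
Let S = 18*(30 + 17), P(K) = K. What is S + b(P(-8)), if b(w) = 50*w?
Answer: 446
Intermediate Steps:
S = 846 (S = 18*47 = 846)
S + b(P(-8)) = 846 + 50*(-8) = 846 - 400 = 446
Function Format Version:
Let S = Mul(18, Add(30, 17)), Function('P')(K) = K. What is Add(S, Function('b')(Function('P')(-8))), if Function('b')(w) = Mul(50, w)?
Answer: 446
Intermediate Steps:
S = 846 (S = Mul(18, 47) = 846)
Add(S, Function('b')(Function('P')(-8))) = Add(846, Mul(50, -8)) = Add(846, -400) = 446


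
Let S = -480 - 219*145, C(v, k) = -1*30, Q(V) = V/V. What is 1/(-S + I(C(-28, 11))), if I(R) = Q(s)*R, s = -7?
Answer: 1/32205 ≈ 3.1051e-5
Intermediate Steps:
Q(V) = 1
C(v, k) = -30
I(R) = R (I(R) = 1*R = R)
S = -32235 (S = -480 - 31755 = -32235)
1/(-S + I(C(-28, 11))) = 1/(-1*(-32235) - 30) = 1/(32235 - 30) = 1/32205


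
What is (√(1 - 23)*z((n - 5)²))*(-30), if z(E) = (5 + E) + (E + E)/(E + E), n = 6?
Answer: -210*I*√22 ≈ -984.99*I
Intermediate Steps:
z(E) = 6 + E (z(E) = (5 + E) + (2*E)/((2*E)) = (5 + E) + (2*E)*(1/(2*E)) = (5 + E) + 1 = 6 + E)
(√(1 - 23)*z((n - 5)²))*(-30) = (√(1 - 23)*(6 + (6 - 5)²))*(-30) = (√(-22)*(6 + 1²))*(-30) = ((I*√22)*(6 + 1))*(-30) = ((I*√22)*7)*(-30) = (7*I*√22)*(-30) = -210*I*√22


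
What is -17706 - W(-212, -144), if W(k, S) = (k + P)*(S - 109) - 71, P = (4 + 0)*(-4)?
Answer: -75319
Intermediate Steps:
P = -16 (P = 4*(-4) = -16)
W(k, S) = -71 + (-109 + S)*(-16 + k) (W(k, S) = (k - 16)*(S - 109) - 71 = (-16 + k)*(-109 + S) - 71 = (-109 + S)*(-16 + k) - 71 = -71 + (-109 + S)*(-16 + k))
-17706 - W(-212, -144) = -17706 - (1673 - 109*(-212) - 16*(-144) - 144*(-212)) = -17706 - (1673 + 23108 + 2304 + 30528) = -17706 - 1*57613 = -17706 - 57613 = -75319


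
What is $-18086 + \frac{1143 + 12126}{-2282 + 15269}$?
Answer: $- \frac{78289871}{4329} \approx -18085.0$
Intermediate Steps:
$-18086 + \frac{1143 + 12126}{-2282 + 15269} = -18086 + \frac{13269}{12987} = -18086 + 13269 \cdot \frac{1}{12987} = -18086 + \frac{4423}{4329} = - \frac{78289871}{4329}$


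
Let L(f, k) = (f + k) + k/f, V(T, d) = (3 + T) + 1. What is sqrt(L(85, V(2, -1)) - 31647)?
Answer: I*sqrt(227991590)/85 ≈ 177.64*I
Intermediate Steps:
V(T, d) = 4 + T
L(f, k) = f + k + k/f
sqrt(L(85, V(2, -1)) - 31647) = sqrt((85 + (4 + 2) + (4 + 2)/85) - 31647) = sqrt((85 + 6 + 6*(1/85)) - 31647) = sqrt((85 + 6 + 6/85) - 31647) = sqrt(7741/85 - 31647) = sqrt(-2682254/85) = I*sqrt(227991590)/85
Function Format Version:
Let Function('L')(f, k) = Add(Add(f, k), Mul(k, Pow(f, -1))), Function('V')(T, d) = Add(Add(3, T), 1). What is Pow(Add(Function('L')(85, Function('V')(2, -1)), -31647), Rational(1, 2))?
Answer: Mul(Rational(1, 85), I, Pow(227991590, Rational(1, 2))) ≈ Mul(177.64, I)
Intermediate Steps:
Function('V')(T, d) = Add(4, T)
Function('L')(f, k) = Add(f, k, Mul(k, Pow(f, -1)))
Pow(Add(Function('L')(85, Function('V')(2, -1)), -31647), Rational(1, 2)) = Pow(Add(Add(85, Add(4, 2), Mul(Add(4, 2), Pow(85, -1))), -31647), Rational(1, 2)) = Pow(Add(Add(85, 6, Mul(6, Rational(1, 85))), -31647), Rational(1, 2)) = Pow(Add(Add(85, 6, Rational(6, 85)), -31647), Rational(1, 2)) = Pow(Add(Rational(7741, 85), -31647), Rational(1, 2)) = Pow(Rational(-2682254, 85), Rational(1, 2)) = Mul(Rational(1, 85), I, Pow(227991590, Rational(1, 2)))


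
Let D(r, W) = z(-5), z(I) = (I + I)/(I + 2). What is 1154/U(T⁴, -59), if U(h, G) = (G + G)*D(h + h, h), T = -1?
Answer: -1731/590 ≈ -2.9339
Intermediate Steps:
z(I) = 2*I/(2 + I) (z(I) = (2*I)/(2 + I) = 2*I/(2 + I))
D(r, W) = 10/3 (D(r, W) = 2*(-5)/(2 - 5) = 2*(-5)/(-3) = 2*(-5)*(-⅓) = 10/3)
U(h, G) = 20*G/3 (U(h, G) = (G + G)*(10/3) = (2*G)*(10/3) = 20*G/3)
1154/U(T⁴, -59) = 1154/(((20/3)*(-59))) = 1154/(-1180/3) = 1154*(-3/1180) = -1731/590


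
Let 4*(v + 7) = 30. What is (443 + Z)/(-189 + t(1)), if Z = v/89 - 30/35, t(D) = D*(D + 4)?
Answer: -550917/229264 ≈ -2.4030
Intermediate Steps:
v = 1/2 (v = -7 + (1/4)*30 = -7 + 15/2 = 1/2 ≈ 0.50000)
t(D) = D*(4 + D)
Z = -1061/1246 (Z = (1/2)/89 - 30/35 = (1/2)*(1/89) - 30*1/35 = 1/178 - 6/7 = -1061/1246 ≈ -0.85152)
(443 + Z)/(-189 + t(1)) = (443 - 1061/1246)/(-189 + 1*(4 + 1)) = 550917/(1246*(-189 + 1*5)) = 550917/(1246*(-189 + 5)) = (550917/1246)/(-184) = (550917/1246)*(-1/184) = -550917/229264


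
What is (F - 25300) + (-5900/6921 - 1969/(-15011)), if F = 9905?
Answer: -1599478899196/103891131 ≈ -15396.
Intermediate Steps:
(F - 25300) + (-5900/6921 - 1969/(-15011)) = (9905 - 25300) + (-5900/6921 - 1969/(-15011)) = -15395 + (-5900*1/6921 - 1969*(-1/15011)) = -15395 + (-5900/6921 + 1969/15011) = -15395 - 74937451/103891131 = -1599478899196/103891131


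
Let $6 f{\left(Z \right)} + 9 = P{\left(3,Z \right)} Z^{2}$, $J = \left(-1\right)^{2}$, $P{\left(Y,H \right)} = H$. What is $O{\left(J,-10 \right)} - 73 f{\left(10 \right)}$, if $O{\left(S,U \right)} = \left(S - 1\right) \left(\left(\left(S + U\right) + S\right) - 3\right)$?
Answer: $- \frac{72343}{6} \approx -12057.0$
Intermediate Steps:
$J = 1$
$f{\left(Z \right)} = - \frac{3}{2} + \frac{Z^{3}}{6}$ ($f{\left(Z \right)} = - \frac{3}{2} + \frac{Z Z^{2}}{6} = - \frac{3}{2} + \frac{Z^{3}}{6}$)
$O{\left(S,U \right)} = \left(-1 + S\right) \left(-3 + U + 2 S\right)$ ($O{\left(S,U \right)} = \left(-1 + S\right) \left(\left(U + 2 S\right) - 3\right) = \left(-1 + S\right) \left(-3 + U + 2 S\right)$)
$O{\left(J,-10 \right)} - 73 f{\left(10 \right)} = \left(3 - -10 - 5 + 2 \cdot 1^{2} + 1 \left(-10\right)\right) - 73 \left(- \frac{3}{2} + \frac{10^{3}}{6}\right) = \left(3 + 10 - 5 + 2 \cdot 1 - 10\right) - 73 \left(- \frac{3}{2} + \frac{1}{6} \cdot 1000\right) = \left(3 + 10 - 5 + 2 - 10\right) - 73 \left(- \frac{3}{2} + \frac{500}{3}\right) = 0 - \frac{72343}{6} = - \frac{72343}{6}$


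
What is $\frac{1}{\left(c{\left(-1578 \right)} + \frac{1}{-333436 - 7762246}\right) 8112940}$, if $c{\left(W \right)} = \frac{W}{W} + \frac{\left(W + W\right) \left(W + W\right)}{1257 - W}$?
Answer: $\frac{36430569}{1038696670673888006} \approx 3.5073 \cdot 10^{-11}$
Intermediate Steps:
$c{\left(W \right)} = 1 + \frac{4 W^{2}}{1257 - W}$ ($c{\left(W \right)} = 1 + \frac{2 W 2 W}{1257 - W} = 1 + \frac{4 W^{2}}{1257 - W}$)
$\frac{1}{\left(c{\left(-1578 \right)} + \frac{1}{-333436 - 7762246}\right) 8112940} = \frac{1}{\left(\frac{-1257 - 1578 - 4 \left(-1578\right)^{2}}{-1257 - 1578} + \frac{1}{-333436 - 7762246}\right) 8112940} = \frac{1}{\frac{-1257 - 1578 - 9960336}{-2835} + \frac{1}{-8095682}} \cdot \frac{1}{8112940} = \frac{1}{- \frac{-1257 - 1578 - 9960336}{2835} - \frac{1}{8095682}} \cdot \frac{1}{8112940} = \frac{1}{\left(- \frac{1}{2835}\right) \left(-9963171\right) - \frac{1}{8095682}} \cdot \frac{1}{8112940} = \frac{1}{\frac{1107019}{315} - \frac{1}{8095682}} \cdot \frac{1}{8112940} = \frac{1}{\frac{1280296255949}{364305690}} \cdot \frac{1}{8112940} = \frac{364305690}{1280296255949} \cdot \frac{1}{8112940} = \frac{36430569}{1038696670673888006}$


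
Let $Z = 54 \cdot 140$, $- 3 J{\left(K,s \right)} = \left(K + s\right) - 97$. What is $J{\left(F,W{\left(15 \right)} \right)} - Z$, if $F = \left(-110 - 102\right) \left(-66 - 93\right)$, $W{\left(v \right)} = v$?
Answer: $- \frac{56306}{3} \approx -18769.0$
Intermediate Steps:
$F = 33708$ ($F = \left(-212\right) \left(-159\right) = 33708$)
$J{\left(K,s \right)} = \frac{97}{3} - \frac{K}{3} - \frac{s}{3}$ ($J{\left(K,s \right)} = - \frac{\left(K + s\right) - 97}{3} = - \frac{-97 + K + s}{3} = \frac{97}{3} - \frac{K}{3} - \frac{s}{3}$)
$Z = 7560$
$J{\left(F,W{\left(15 \right)} \right)} - Z = \left(\frac{97}{3} - 11236 - 5\right) - 7560 = - \frac{33626}{3} - 7560 = - \frac{56306}{3}$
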